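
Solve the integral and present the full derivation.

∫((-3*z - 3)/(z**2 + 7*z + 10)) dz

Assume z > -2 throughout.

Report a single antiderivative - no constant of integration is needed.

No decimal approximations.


Step 1. Decompose ∫((-3*z - 3)/(z**2 + 7*z + 10)) dz by partial fractions, (-3*z - 3)/(z**2 + 7*z + 10) = -4/(z + 5) + 1/(z + 2): now ∫(1/(z + 2)) dz + ∫(-4/(z + 5)) dz.
Step 2. Evaluate the standard form [assuming z > -2]: now log(z + 2) + ∫(-4/(z + 5)) dz.
Step 3. Evaluate the standard form [assuming z > -5]: now log(z + 2) - 4*log(z + 5).
Answer: log(z + 2) - 4*log(z + 5).


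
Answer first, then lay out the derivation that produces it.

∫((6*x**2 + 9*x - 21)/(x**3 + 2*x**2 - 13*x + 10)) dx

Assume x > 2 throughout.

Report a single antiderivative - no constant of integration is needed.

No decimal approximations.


The answer is 3*log(x - 2) + log(x - 1) + 2*log(x + 5).
Step 1. Decompose ∫((6*x**2 + 9*x - 21)/(x**3 + 2*x**2 - 13*x + 10)) dx by partial fractions, (6*x**2 + 9*x - 21)/(x**3 + 2*x**2 - 13*x + 10) = 2/(x + 5) + 1/(x - 1) + 3/(x - 2): now ∫(3/(x - 2)) dx + ∫(1/(x - 1)) dx + ∫(2/(x + 5)) dx.
Step 2. Evaluate the standard form [assuming x > -5]: now 2*log(x + 5) + ∫(3/(x - 2)) dx + ∫(1/(x - 1)) dx.
Step 3. Evaluate the standard form [assuming x > 1]: now log(x - 1) + 2*log(x + 5) + ∫(3/(x - 2)) dx.
Step 4. Evaluate the standard form [assuming x > 2]: now 3*log(x - 2) + log(x - 1) + 2*log(x + 5).
Answer: 3*log(x - 2) + log(x - 1) + 2*log(x + 5).


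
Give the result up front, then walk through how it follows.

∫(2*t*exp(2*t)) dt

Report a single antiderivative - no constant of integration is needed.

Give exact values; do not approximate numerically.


The answer is t*exp(2*t) - exp(2*t)/2.
Step 1. Integrate ∫(2*t*exp(2*t)) dt by parts with u = t, dv = (2*exp(2*t)) dt, so v = exp(2*t): now t*exp(2*t) + ∫(-exp(2*t)) dt.
Step 2. Evaluate the standard form: now t*exp(2*t) - exp(2*t)/2.
Answer: t*exp(2*t) - exp(2*t)/2.


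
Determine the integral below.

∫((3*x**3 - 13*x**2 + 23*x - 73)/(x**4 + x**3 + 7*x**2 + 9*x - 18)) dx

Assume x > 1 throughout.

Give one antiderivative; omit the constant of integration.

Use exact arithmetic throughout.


Answer: -2*log(x - 1) + 5*log(x + 2) - 4*atan(x/3)/3.


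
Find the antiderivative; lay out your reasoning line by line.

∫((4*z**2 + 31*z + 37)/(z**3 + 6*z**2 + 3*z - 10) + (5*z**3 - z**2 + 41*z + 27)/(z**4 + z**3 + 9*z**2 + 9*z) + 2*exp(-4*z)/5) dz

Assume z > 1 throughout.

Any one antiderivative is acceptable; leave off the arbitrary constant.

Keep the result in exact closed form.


Step 1. Rewrite: now ∫((4*z**2 + 31*z + 37)/(z**3 + 6*z**2 + 3*z - 10)) dz + ∫((5*z**3 - z**2 + 41*z + 27)/(z**4 + z**3 + 9*z**2 + 9*z)) dz + ∫(2*exp(-4*z)/5) dz.
Step 2. Evaluate the standard form: now ∫((4*z**2 + 31*z + 37)/(z**3 + 6*z**2 + 3*z - 10)) dz + ∫((5*z**3 - z**2 + 41*z + 27)/(z**4 + z**3 + 9*z**2 + 9*z)) dz - exp(-4*z)/10.
Step 3. Decompose ∫((5*z**3 - z**2 + 41*z + 27)/(z**4 + z**3 + 9*z**2 + 9*z)) dz by partial fractions, (5*z**3 - z**2 + 41*z + 27)/(z**4 + z**3 + 9*z**2 + 9*z) = -4/(z**2 + 9) + 2/(z + 1) + 3/z: now ∫(3/z) dz + ∫((4*z**2 + 31*z + 37)/(z**3 + 6*z**2 + 3*z - 10)) dz + ∫(2/(z + 1)) dz + ∫(-4/(z**2 + 9)) dz - exp(-4*z)/10.
Step 4. Evaluate the standard form [assuming z > -1]: now 2*log(z + 1) + ∫(3/z) dz + ∫((4*z**2 + 31*z + 37)/(z**3 + 6*z**2 + 3*z - 10)) dz + ∫(-4/(z**2 + 9)) dz - exp(-4*z)/10.
Step 5. Evaluate the standard form [assuming z > 0]: now 3*log(z) + 2*log(z + 1) + ∫((4*z**2 + 31*z + 37)/(z**3 + 6*z**2 + 3*z - 10)) dz + ∫(-4/(z**2 + 9)) dz - exp(-4*z)/10.
Step 6. Evaluate the standard form: now 3*log(z) + 2*log(z + 1) - 4*atan(z/3)/3 + ∫((4*z**2 + 31*z + 37)/(z**3 + 6*z**2 + 3*z - 10)) dz - exp(-4*z)/10.
Step 7. Decompose ∫((4*z**2 + 31*z + 37)/(z**3 + 6*z**2 + 3*z - 10)) dz by partial fractions, (4*z**2 + 31*z + 37)/(z**3 + 6*z**2 + 3*z - 10) = -1/(z + 5) + 1/(z + 2) + 4/(z - 1): now 3*log(z) + 2*log(z + 1) - 4*atan(z/3)/3 + ∫(4/(z - 1)) dz + ∫(1/(z + 2)) dz + ∫(-1/(z + 5)) dz - exp(-4*z)/10.
Step 8. Evaluate the standard form [assuming z > 1]: now 3*log(z) + 4*log(z - 1) + 2*log(z + 1) - 4*atan(z/3)/3 + ∫(1/(z + 2)) dz + ∫(-1/(z + 5)) dz - exp(-4*z)/10.
Step 9. Evaluate the standard form [assuming z > -5]: now 3*log(z) + 4*log(z - 1) + 2*log(z + 1) - log(z + 5) - 4*atan(z/3)/3 + ∫(1/(z + 2)) dz - exp(-4*z)/10.
Step 10. Evaluate the standard form [assuming z > -2]: now 3*log(z) + 4*log(z - 1) + 2*log(z + 1) + log(z + 2) - log(z + 5) - 4*atan(z/3)/3 - exp(-4*z)/10.
Answer: 3*log(z) + 4*log(z - 1) + 2*log(z + 1) + log(z + 2) - log(z + 5) - 4*atan(z/3)/3 - exp(-4*z)/10.


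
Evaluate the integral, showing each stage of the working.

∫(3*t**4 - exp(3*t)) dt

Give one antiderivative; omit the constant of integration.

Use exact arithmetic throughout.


Step 1. Rewrite: now ∫(3*t**4) dt + ∫(-exp(3*t)) dt.
Step 2. Evaluate the standard form: now 3*t**5/5 + ∫(-exp(3*t)) dt.
Step 3. Evaluate the standard form: now 3*t**5/5 - exp(3*t)/3.
Answer: 3*t**5/5 - exp(3*t)/3.


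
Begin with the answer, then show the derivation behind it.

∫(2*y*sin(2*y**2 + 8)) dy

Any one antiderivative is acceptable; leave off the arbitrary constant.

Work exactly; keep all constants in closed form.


The answer is -cos(2*y**2 + 8)/2.
Step 1. Substitute u = y**2 + 4, turning ∫(2*y*sin(2*y**2 + 8)) dy into ∫(sin(2*u)) du: now ∫(sin(2*u)) du.
Step 2. Evaluate the standard form: now -cos(2*u)/2.
Step 3. Substitute back u = y**2 + 4: now -cos(2*y**2 + 8)/2.
Answer: -cos(2*y**2 + 8)/2.


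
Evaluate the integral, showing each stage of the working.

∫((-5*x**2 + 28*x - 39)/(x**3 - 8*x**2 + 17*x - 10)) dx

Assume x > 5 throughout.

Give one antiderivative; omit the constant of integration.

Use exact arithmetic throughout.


Step 1. Decompose ∫((-5*x**2 + 28*x - 39)/(x**3 - 8*x**2 + 17*x - 10)) dx by partial fractions, (-5*x**2 + 28*x - 39)/(x**3 - 8*x**2 + 17*x - 10) = -4/(x - 1) + 1/(x - 2) - 2/(x - 5): now ∫(-2/(x - 5)) dx + ∫(1/(x - 2)) dx + ∫(-4/(x - 1)) dx.
Step 2. Evaluate the standard form [assuming x > 2]: now log(x - 2) + ∫(-2/(x - 5)) dx + ∫(-4/(x - 1)) dx.
Step 3. Evaluate the standard form [assuming x > 1]: now log(x - 2) - 4*log(x - 1) + ∫(-2/(x - 5)) dx.
Step 4. Evaluate the standard form [assuming x > 5]: now -2*log(x - 5) + log(x - 2) - 4*log(x - 1).
Answer: -2*log(x - 5) + log(x - 2) - 4*log(x - 1).


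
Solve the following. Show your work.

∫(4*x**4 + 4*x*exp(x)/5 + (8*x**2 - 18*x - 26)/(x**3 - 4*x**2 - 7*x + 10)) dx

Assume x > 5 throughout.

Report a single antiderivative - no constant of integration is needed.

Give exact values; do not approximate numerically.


Step 1. Rewrite: now ∫(4*x**4) dx + ∫(4*x*exp(x)/5) dx + ∫((8*x**2 - 18*x - 26)/(x**3 - 4*x**2 - 7*x + 10)) dx.
Step 2. Evaluate the standard form: now 4*x**5/5 + ∫(4*x*exp(x)/5) dx + ∫((8*x**2 - 18*x - 26)/(x**3 - 4*x**2 - 7*x + 10)) dx.
Step 3. Integrate ∫(4*x*exp(x)/5) dx by parts with u = x, dv = (4*exp(x)/5) dx, so v = 4*exp(x)/5: now 4*x**5/5 + 4*x*exp(x)/5 + ∫((8*x**2 - 18*x - 26)/(x**3 - 4*x**2 - 7*x + 10)) dx + ∫(-4*exp(x)/5) dx.
Step 4. Evaluate the standard form: now 4*x**5/5 + 4*x*exp(x)/5 - 4*exp(x)/5 + ∫((8*x**2 - 18*x - 26)/(x**3 - 4*x**2 - 7*x + 10)) dx.
Step 5. Decompose ∫((8*x**2 - 18*x - 26)/(x**3 - 4*x**2 - 7*x + 10)) dx by partial fractions, (8*x**2 - 18*x - 26)/(x**3 - 4*x**2 - 7*x + 10) = 2/(x + 2) + 3/(x - 1) + 3/(x - 5): now 4*x**5/5 + 4*x*exp(x)/5 - 4*exp(x)/5 + ∫(3/(x - 5)) dx + ∫(3/(x - 1)) dx + ∫(2/(x + 2)) dx.
Step 6. Evaluate the standard form [assuming x > -2]: now 4*x**5/5 + 4*x*exp(x)/5 - 4*exp(x)/5 + 2*log(x + 2) + ∫(3/(x - 5)) dx + ∫(3/(x - 1)) dx.
Step 7. Evaluate the standard form [assuming x > 5]: now 4*x**5/5 + 4*x*exp(x)/5 - 4*exp(x)/5 + 3*log(x - 5) + 2*log(x + 2) + ∫(3/(x - 1)) dx.
Step 8. Evaluate the standard form [assuming x > 1]: now 4*x**5/5 + 4*x*exp(x)/5 - 4*exp(x)/5 + 3*log(x - 5) + 3*log(x - 1) + 2*log(x + 2).
Answer: 4*x**5/5 + 4*x*exp(x)/5 - 4*exp(x)/5 + 3*log(x - 5) + 3*log(x - 1) + 2*log(x + 2).


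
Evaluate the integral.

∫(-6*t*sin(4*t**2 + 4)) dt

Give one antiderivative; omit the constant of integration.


Answer: 3*cos(4*t**2 + 4)/4.


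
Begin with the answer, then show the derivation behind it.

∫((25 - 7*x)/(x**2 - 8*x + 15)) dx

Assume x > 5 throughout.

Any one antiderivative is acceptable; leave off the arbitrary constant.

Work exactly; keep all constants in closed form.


The answer is -5*log(x - 5) - 2*log(x - 3).
Step 1. Decompose ∫((25 - 7*x)/(x**2 - 8*x + 15)) dx by partial fractions, (25 - 7*x)/(x**2 - 8*x + 15) = -2/(x - 3) - 5/(x - 5): now ∫(-5/(x - 5)) dx + ∫(-2/(x - 3)) dx.
Step 2. Evaluate the standard form [assuming x > 5]: now -5*log(x - 5) + ∫(-2/(x - 3)) dx.
Step 3. Evaluate the standard form [assuming x > 3]: now -5*log(x - 5) - 2*log(x - 3).
Answer: -5*log(x - 5) - 2*log(x - 3).


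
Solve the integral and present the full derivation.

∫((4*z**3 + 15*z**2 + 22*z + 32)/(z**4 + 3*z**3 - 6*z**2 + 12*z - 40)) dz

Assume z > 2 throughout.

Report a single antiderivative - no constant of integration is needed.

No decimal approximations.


Step 1. Decompose ∫((4*z**3 + 15*z**2 + 22*z + 32)/(z**4 + 3*z**3 - 6*z**2 + 12*z - 40)) dz by partial fractions, (4*z**3 + 15*z**2 + 22*z + 32)/(z**4 + 3*z**3 - 6*z**2 + 12*z - 40) = 2/(z**2 + 4) + 1/(z + 5) + 3/(z - 2): now ∫(3/(z - 2)) dz + ∫(1/(z + 5)) dz + ∫(2/(z**2 + 4)) dz.
Step 2. Evaluate the standard form [assuming z > -5]: now log(z + 5) + ∫(3/(z - 2)) dz + ∫(2/(z**2 + 4)) dz.
Step 3. Evaluate the standard form [assuming z > 2]: now 3*log(z - 2) + log(z + 5) + ∫(2/(z**2 + 4)) dz.
Step 4. Evaluate the standard form: now 3*log(z - 2) + log(z + 5) + atan(z/2).
Answer: 3*log(z - 2) + log(z + 5) + atan(z/2).


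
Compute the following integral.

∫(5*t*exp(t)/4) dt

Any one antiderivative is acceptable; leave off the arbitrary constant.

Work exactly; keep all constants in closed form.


Answer: 5*t*exp(t)/4 - 5*exp(t)/4.


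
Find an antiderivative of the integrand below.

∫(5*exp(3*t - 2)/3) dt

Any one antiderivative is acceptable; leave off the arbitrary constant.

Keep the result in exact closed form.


Answer: 5*exp(3*t - 2)/9.


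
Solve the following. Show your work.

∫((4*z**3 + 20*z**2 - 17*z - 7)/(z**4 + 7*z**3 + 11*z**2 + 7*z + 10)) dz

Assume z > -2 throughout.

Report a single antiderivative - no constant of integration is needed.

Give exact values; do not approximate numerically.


Step 1. Decompose ∫((4*z**3 + 20*z**2 - 17*z - 7)/(z**4 + 7*z**3 + 11*z**2 + 7*z + 10)) dz by partial fractions, (4*z**3 + 20*z**2 - 17*z - 7)/(z**4 + 7*z**3 + 11*z**2 + 7*z + 10) = -3/(z**2 + 1) - 1/(z + 5) + 5/(z + 2): now ∫(5/(z + 2)) dz + ∫(-1/(z + 5)) dz + ∫(-3/(z**2 + 1)) dz.
Step 2. Evaluate the standard form [assuming z > -5]: now -log(z + 5) + ∫(5/(z + 2)) dz + ∫(-3/(z**2 + 1)) dz.
Step 3. Evaluate the standard form [assuming z > -2]: now 5*log(z + 2) - log(z + 5) + ∫(-3/(z**2 + 1)) dz.
Step 4. Evaluate the standard form: now 5*log(z + 2) - log(z + 5) - 3*atan(z).
Answer: 5*log(z + 2) - log(z + 5) - 3*atan(z).


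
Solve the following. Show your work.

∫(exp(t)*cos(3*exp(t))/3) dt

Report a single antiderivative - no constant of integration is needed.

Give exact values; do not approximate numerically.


Step 1. Substitute u = exp(t), turning ∫(exp(t)*cos(3*exp(t))/3) dt into ∫(cos(3*u)/3) du: now ∫(cos(3*u)/3) du.
Step 2. Evaluate the standard form: now sin(3*u)/9.
Step 3. Substitute back u = exp(t): now sin(3*exp(t))/9.
Answer: sin(3*exp(t))/9.


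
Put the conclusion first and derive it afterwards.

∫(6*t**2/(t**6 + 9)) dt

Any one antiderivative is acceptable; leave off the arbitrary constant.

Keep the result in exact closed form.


The answer is 2*atan(t**3/3)/3.
Step 1. Substitute u = t**3, turning ∫(6*t**2/(t**6 + 9)) dt into ∫(2/(u**2 + 9)) du: now ∫(2/(u**2 + 9)) du.
Step 2. Evaluate the standard form: now 2*atan(u/3)/3.
Step 3. Substitute back u = t**3: now 2*atan(t**3/3)/3.
Answer: 2*atan(t**3/3)/3.


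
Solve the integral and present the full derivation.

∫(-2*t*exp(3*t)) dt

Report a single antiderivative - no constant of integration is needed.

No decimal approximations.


Step 1. Integrate ∫(-2*t*exp(3*t)) dt by parts with u = t, dv = (-2*exp(3*t)) dt, so v = -2*exp(3*t)/3: now -2*t*exp(3*t)/3 + ∫(2*exp(3*t)/3) dt.
Step 2. Evaluate the standard form: now -2*t*exp(3*t)/3 + 2*exp(3*t)/9.
Answer: -2*t*exp(3*t)/3 + 2*exp(3*t)/9.


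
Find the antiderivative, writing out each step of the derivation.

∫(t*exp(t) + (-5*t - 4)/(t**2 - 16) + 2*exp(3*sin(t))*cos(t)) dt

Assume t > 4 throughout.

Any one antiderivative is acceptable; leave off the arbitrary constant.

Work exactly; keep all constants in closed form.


Step 1. Rewrite: now ∫(t*exp(t)) dt + ∫((-5*t - 4)/(t**2 - 16)) dt + ∫(2*exp(3*sin(t))*cos(t)) dt.
Step 2. Decompose ∫((-5*t - 4)/(t**2 - 16)) dt by partial fractions, (-5*t - 4)/(t**2 - 16) = -2/(t + 4) - 3/(t - 4): now ∫(t*exp(t)) dt + ∫(2*exp(3*sin(t))*cos(t)) dt + ∫(-3/(t - 4)) dt + ∫(-2/(t + 4)) dt.
Step 3. Evaluate the standard form [assuming t > -4]: now -2*log(t + 4) + ∫(t*exp(t)) dt + ∫(2*exp(3*sin(t))*cos(t)) dt + ∫(-3/(t - 4)) dt.
Step 4. Evaluate the standard form [assuming t > 4]: now -3*log(t - 4) - 2*log(t + 4) + ∫(t*exp(t)) dt + ∫(2*exp(3*sin(t))*cos(t)) dt.
Step 5. Integrate ∫(t*exp(t)) dt by parts with u = t, dv = (exp(t)) dt, so v = exp(t): now t*exp(t) - 3*log(t - 4) - 2*log(t + 4) + ∫(2*exp(3*sin(t))*cos(t)) dt + ∫(-exp(t)) dt.
Step 6. Evaluate the standard form: now t*exp(t) - exp(t) - 3*log(t - 4) - 2*log(t + 4) + ∫(2*exp(3*sin(t))*cos(t)) dt.
Step 7. Substitute u = sin(t), turning ∫(2*exp(3*sin(t))*cos(t)) dt into ∫(2*exp(3*u)) du: now t*exp(t) - exp(t) - 3*log(t - 4) - 2*log(t + 4) + ∫(2*exp(3*u)) du.
Step 8. Evaluate the standard form: now t*exp(t) - exp(t) + 2*exp(3*u)/3 - 3*log(t - 4) - 2*log(t + 4).
Step 9. Substitute back u = sin(t): now t*exp(t) - exp(t) + 2*exp(3*sin(t))/3 - 3*log(t - 4) - 2*log(t + 4).
Answer: t*exp(t) - exp(t) + 2*exp(3*sin(t))/3 - 3*log(t - 4) - 2*log(t + 4).


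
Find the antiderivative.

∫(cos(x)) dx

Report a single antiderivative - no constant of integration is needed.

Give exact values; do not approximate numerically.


Answer: sin(x).


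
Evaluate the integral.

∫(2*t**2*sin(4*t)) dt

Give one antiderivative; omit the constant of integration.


Answer: -t**2*cos(4*t)/2 + t*sin(4*t)/4 + cos(4*t)/16.


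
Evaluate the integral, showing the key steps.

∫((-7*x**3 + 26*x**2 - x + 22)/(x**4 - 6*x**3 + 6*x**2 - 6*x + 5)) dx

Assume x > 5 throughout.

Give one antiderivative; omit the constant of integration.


Step 1. Decompose ∫((-7*x**3 + 26*x**2 - x + 22)/(x**4 - 6*x**3 + 6*x**2 - 6*x + 5)) dx by partial fractions, (-7*x**3 + 26*x**2 - x + 22)/(x**4 - 6*x**3 + 6*x**2 - 6*x + 5) = -1/(x**2 + 1) - 5/(x - 1) - 2/(x - 5): now ∫(-2/(x - 5)) dx + ∫(-5/(x - 1)) dx + ∫(-1/(x**2 + 1)) dx.
Step 2. Evaluate the standard form [assuming x > 5]: now -2*log(x - 5) + ∫(-5/(x - 1)) dx + ∫(-1/(x**2 + 1)) dx.
Step 3. Evaluate the standard form [assuming x > 1]: now -2*log(x - 5) - 5*log(x - 1) + ∫(-1/(x**2 + 1)) dx.
Step 4. Evaluate the standard form: now -2*log(x - 5) - 5*log(x - 1) - atan(x).
Answer: -2*log(x - 5) - 5*log(x - 1) - atan(x).


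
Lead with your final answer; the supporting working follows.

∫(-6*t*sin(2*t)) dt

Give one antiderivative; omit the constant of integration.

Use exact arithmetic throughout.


The answer is 3*t*cos(2*t) - 3*sin(2*t)/2.
Step 1. Integrate ∫(-6*t*sin(2*t)) dt by parts with u = t, dv = (-6*sin(2*t)) dt, so v = 3*cos(2*t): now 3*t*cos(2*t) + ∫(-3*cos(2*t)) dt.
Step 2. Evaluate the standard form: now 3*t*cos(2*t) - 3*sin(2*t)/2.
Answer: 3*t*cos(2*t) - 3*sin(2*t)/2.


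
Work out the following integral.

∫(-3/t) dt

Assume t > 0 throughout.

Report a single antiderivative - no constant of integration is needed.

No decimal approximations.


Answer: -3*log(t).


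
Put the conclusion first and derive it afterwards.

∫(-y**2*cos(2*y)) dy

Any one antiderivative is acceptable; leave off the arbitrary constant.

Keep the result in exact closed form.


The answer is -y**2*sin(2*y)/2 - y*cos(2*y)/2 + sin(2*y)/4.
Step 1. Integrate ∫(-y**2*cos(2*y)) dy by parts with u = y**2, dv = (-cos(2*y)) dy, so v = -sin(2*y)/2: now -y**2*sin(2*y)/2 + ∫(y*sin(2*y)) dy.
Step 2. Integrate ∫(y*sin(2*y)) dy by parts with u = y, dv = (sin(2*y)) dy, so v = -cos(2*y)/2: now -y**2*sin(2*y)/2 - y*cos(2*y)/2 + ∫(cos(2*y)/2) dy.
Step 3. Evaluate the standard form: now -y**2*sin(2*y)/2 - y*cos(2*y)/2 + sin(2*y)/4.
Answer: -y**2*sin(2*y)/2 - y*cos(2*y)/2 + sin(2*y)/4.


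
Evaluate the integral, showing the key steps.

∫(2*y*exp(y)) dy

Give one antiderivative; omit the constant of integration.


Step 1. Integrate ∫(2*y*exp(y)) dy by parts with u = y, dv = (2*exp(y)) dy, so v = 2*exp(y): now 2*y*exp(y) + ∫(-2*exp(y)) dy.
Step 2. Evaluate the standard form: now 2*y*exp(y) - 2*exp(y).
Answer: 2*y*exp(y) - 2*exp(y).


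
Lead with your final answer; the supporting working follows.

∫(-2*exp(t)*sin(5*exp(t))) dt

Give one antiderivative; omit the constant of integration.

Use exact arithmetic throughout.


The answer is 2*cos(5*exp(t))/5.
Step 1. Substitute u = exp(t), turning ∫(-2*exp(t)*sin(5*exp(t))) dt into ∫(-2*sin(5*u)) du: now ∫(-2*sin(5*u)) du.
Step 2. Evaluate the standard form: now 2*cos(5*u)/5.
Step 3. Substitute back u = exp(t): now 2*cos(5*exp(t))/5.
Answer: 2*cos(5*exp(t))/5.


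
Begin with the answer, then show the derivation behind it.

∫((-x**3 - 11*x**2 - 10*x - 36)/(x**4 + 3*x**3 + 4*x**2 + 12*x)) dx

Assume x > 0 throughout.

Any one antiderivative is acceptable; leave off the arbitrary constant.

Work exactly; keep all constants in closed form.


The answer is -3*log(x) + 2*log(x + 3) - atan(x/2).
Step 1. Decompose ∫((-x**3 - 11*x**2 - 10*x - 36)/(x**4 + 3*x**3 + 4*x**2 + 12*x)) dx by partial fractions, (-x**3 - 11*x**2 - 10*x - 36)/(x**4 + 3*x**3 + 4*x**2 + 12*x) = -2/(x**2 + 4) + 2/(x + 3) - 3/x: now ∫(-3/x) dx + ∫(2/(x + 3)) dx + ∫(-2/(x**2 + 4)) dx.
Step 2. Evaluate the standard form [assuming x > -3]: now 2*log(x + 3) + ∫(-3/x) dx + ∫(-2/(x**2 + 4)) dx.
Step 3. Evaluate the standard form [assuming x > 0]: now -3*log(x) + 2*log(x + 3) + ∫(-2/(x**2 + 4)) dx.
Step 4. Evaluate the standard form: now -3*log(x) + 2*log(x + 3) - atan(x/2).
Answer: -3*log(x) + 2*log(x + 3) - atan(x/2).


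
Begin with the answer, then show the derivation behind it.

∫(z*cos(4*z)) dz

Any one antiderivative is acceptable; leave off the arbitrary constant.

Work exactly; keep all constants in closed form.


The answer is z*sin(4*z)/4 + cos(4*z)/16.
Step 1. Integrate ∫(z*cos(4*z)) dz by parts with u = z, dv = (cos(4*z)) dz, so v = sin(4*z)/4: now z*sin(4*z)/4 + ∫(-sin(4*z)/4) dz.
Step 2. Evaluate the standard form: now z*sin(4*z)/4 + cos(4*z)/16.
Answer: z*sin(4*z)/4 + cos(4*z)/16.


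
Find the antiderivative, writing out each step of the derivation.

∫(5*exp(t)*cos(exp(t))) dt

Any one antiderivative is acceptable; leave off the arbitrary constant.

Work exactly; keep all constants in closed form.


Step 1. Substitute u = exp(t), turning ∫(5*exp(t)*cos(exp(t))) dt into ∫(5*cos(u)) du: now ∫(5*cos(u)) du.
Step 2. Evaluate the standard form: now 5*sin(u).
Step 3. Substitute back u = exp(t): now 5*sin(exp(t)).
Answer: 5*sin(exp(t)).


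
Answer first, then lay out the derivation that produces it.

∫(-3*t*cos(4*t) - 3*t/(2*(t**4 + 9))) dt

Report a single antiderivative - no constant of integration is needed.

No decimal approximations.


The answer is -3*t*sin(4*t)/4 - 3*cos(4*t)/16 - atan(t**2/3)/4.
Step 1. Rewrite: now ∫(-3*t/(2*(t**4 + 9))) dt + ∫(-3*t*cos(4*t)) dt.
Step 2. Integrate ∫(-3*t*cos(4*t)) dt by parts with u = t, dv = (-3*cos(4*t)) dt, so v = -3*sin(4*t)/4: now -3*t*sin(4*t)/4 + ∫(-3*t/(2*(t**4 + 9))) dt + ∫(3*sin(4*t)/4) dt.
Step 3. Evaluate the standard form: now -3*t*sin(4*t)/4 - 3*cos(4*t)/16 + ∫(-3*t/(2*(t**4 + 9))) dt.
Step 4. Substitute u = t**2, turning ∫(-3*t/(2*(t**4 + 9))) dt into ∫(-3/(4*(u**2 + 9))) du: now -3*t*sin(4*t)/4 - 3*cos(4*t)/16 + ∫(-3/(4*(u**2 + 9))) du.
Step 5. Evaluate the standard form: now -3*t*sin(4*t)/4 - 3*cos(4*t)/16 - atan(u/3)/4.
Step 6. Substitute back u = t**2: now -3*t*sin(4*t)/4 - 3*cos(4*t)/16 - atan(t**2/3)/4.
Answer: -3*t*sin(4*t)/4 - 3*cos(4*t)/16 - atan(t**2/3)/4.


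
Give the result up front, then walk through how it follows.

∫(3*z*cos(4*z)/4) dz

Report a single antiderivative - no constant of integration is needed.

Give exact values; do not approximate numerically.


The answer is 3*z*sin(4*z)/16 + 3*cos(4*z)/64.
Step 1. Integrate ∫(3*z*cos(4*z)/4) dz by parts with u = z, dv = (3*cos(4*z)/4) dz, so v = 3*sin(4*z)/16: now 3*z*sin(4*z)/16 + ∫(-3*sin(4*z)/16) dz.
Step 2. Evaluate the standard form: now 3*z*sin(4*z)/16 + 3*cos(4*z)/64.
Answer: 3*z*sin(4*z)/16 + 3*cos(4*z)/64.


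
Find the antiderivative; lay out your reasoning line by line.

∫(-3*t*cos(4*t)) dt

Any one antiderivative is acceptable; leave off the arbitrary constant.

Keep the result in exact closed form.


Step 1. Integrate ∫(-3*t*cos(4*t)) dt by parts with u = t, dv = (-3*cos(4*t)) dt, so v = -3*sin(4*t)/4: now -3*t*sin(4*t)/4 + ∫(3*sin(4*t)/4) dt.
Step 2. Evaluate the standard form: now -3*t*sin(4*t)/4 - 3*cos(4*t)/16.
Answer: -3*t*sin(4*t)/4 - 3*cos(4*t)/16.


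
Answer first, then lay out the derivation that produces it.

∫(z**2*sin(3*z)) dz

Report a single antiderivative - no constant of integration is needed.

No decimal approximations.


The answer is -z**2*cos(3*z)/3 + 2*z*sin(3*z)/9 + 2*cos(3*z)/27.
Step 1. Integrate ∫(z**2*sin(3*z)) dz by parts with u = z**2, dv = (sin(3*z)) dz, so v = -cos(3*z)/3: now -z**2*cos(3*z)/3 + ∫(2*z*cos(3*z)/3) dz.
Step 2. Integrate ∫(2*z*cos(3*z)/3) dz by parts with u = z, dv = (2*cos(3*z)/3) dz, so v = 2*sin(3*z)/9: now -z**2*cos(3*z)/3 + 2*z*sin(3*z)/9 + ∫(-2*sin(3*z)/9) dz.
Step 3. Evaluate the standard form: now -z**2*cos(3*z)/3 + 2*z*sin(3*z)/9 + 2*cos(3*z)/27.
Answer: -z**2*cos(3*z)/3 + 2*z*sin(3*z)/9 + 2*cos(3*z)/27.


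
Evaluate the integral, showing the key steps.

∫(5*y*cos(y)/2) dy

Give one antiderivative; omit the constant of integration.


Step 1. Integrate ∫(5*y*cos(y)/2) dy by parts with u = y, dv = (5*cos(y)/2) dy, so v = 5*sin(y)/2: now 5*y*sin(y)/2 + ∫(-5*sin(y)/2) dy.
Step 2. Evaluate the standard form: now 5*y*sin(y)/2 + 5*cos(y)/2.
Answer: 5*y*sin(y)/2 + 5*cos(y)/2.


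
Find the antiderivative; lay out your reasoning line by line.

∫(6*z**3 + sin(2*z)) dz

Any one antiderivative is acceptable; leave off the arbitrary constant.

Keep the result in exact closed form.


Step 1. Rewrite: now ∫(6*z**3) dz + ∫(sin(2*z)) dz.
Step 2. Evaluate the standard form: now 3*z**4/2 + ∫(sin(2*z)) dz.
Step 3. Evaluate the standard form: now 3*z**4/2 - cos(2*z)/2.
Answer: 3*z**4/2 - cos(2*z)/2.


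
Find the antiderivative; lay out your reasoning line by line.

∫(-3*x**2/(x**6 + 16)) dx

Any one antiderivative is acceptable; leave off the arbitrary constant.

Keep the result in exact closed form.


Step 1. Substitute u = x**3, turning ∫(-3*x**2/(x**6 + 16)) dx into ∫(-1/(u**2 + 16)) du: now ∫(-1/(u**2 + 16)) du.
Step 2. Evaluate the standard form: now -atan(u/4)/4.
Step 3. Substitute back u = x**3: now -atan(x**3/4)/4.
Answer: -atan(x**3/4)/4.


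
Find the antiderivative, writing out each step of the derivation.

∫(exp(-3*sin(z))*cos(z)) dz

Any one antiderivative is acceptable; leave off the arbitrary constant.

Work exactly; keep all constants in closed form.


Step 1. Substitute u = sin(z), turning ∫(exp(-3*sin(z))*cos(z)) dz into ∫(exp(-3*u)) du: now ∫(exp(-3*u)) du.
Step 2. Evaluate the standard form: now -exp(-3*u)/3.
Step 3. Substitute back u = sin(z): now -exp(-3*sin(z))/3.
Answer: -exp(-3*sin(z))/3.


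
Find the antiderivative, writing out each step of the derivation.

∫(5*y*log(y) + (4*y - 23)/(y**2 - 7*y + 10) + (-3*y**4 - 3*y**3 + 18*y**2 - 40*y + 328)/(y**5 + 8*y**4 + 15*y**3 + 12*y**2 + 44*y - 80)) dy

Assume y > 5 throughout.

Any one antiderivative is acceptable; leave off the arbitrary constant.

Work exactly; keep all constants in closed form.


Step 1. Rewrite: now ∫(5*y*log(y)) dy + ∫((4*y - 23)/(y**2 - 7*y + 10)) dy + ∫((-3*y**4 - 3*y**3 + 18*y**2 - 40*y + 328)/(y**5 + 8*y**4 + 15*y**3 + 12*y**2 + 44*y - 80)) dy.
Step 2. Decompose ∫((4*y - 23)/(y**2 - 7*y + 10)) dy by partial fractions, (4*y - 23)/(y**2 - 7*y + 10) = 5/(y - 2) - 1/(y - 5): now ∫(5*y*log(y)) dy + ∫((-3*y**4 - 3*y**3 + 18*y**2 - 40*y + 328)/(y**5 + 8*y**4 + 15*y**3 + 12*y**2 + 44*y - 80)) dy + ∫(-1/(y - 5)) dy + ∫(5/(y - 2)) dy.
Step 3. Evaluate the standard form [assuming y > 5]: now -log(y - 5) + ∫(5*y*log(y)) dy + ∫((-3*y**4 - 3*y**3 + 18*y**2 - 40*y + 328)/(y**5 + 8*y**4 + 15*y**3 + 12*y**2 + 44*y - 80)) dy + ∫(5/(y - 2)) dy.
Step 4. Evaluate the standard form [assuming y > 2]: now -log(y - 5) + 5*log(y - 2) + ∫(5*y*log(y)) dy + ∫((-3*y**4 - 3*y**3 + 18*y**2 - 40*y + 328)/(y**5 + 8*y**4 + 15*y**3 + 12*y**2 + 44*y - 80)) dy.
Step 5. Integrate ∫(5*y*log(y)) dy by parts with u = log(y), dv = (5*y) dy, so v = 5*y**2/2 [assuming y > 0]: now 5*y**2*log(y)/2 - log(y - 5) + 5*log(y - 2) + ∫(-5*y/2) dy + ∫((-3*y**4 - 3*y**3 + 18*y**2 - 40*y + 328)/(y**5 + 8*y**4 + 15*y**3 + 12*y**2 + 44*y - 80)) dy.
Step 6. Evaluate the standard form: now 5*y**2*log(y)/2 - 5*y**2/4 - log(y - 5) + 5*log(y - 2) + ∫((-3*y**4 - 3*y**3 + 18*y**2 - 40*y + 328)/(y**5 + 8*y**4 + 15*y**3 + 12*y**2 + 44*y - 80)) dy.
Step 7. Decompose ∫((-3*y**4 - 3*y**3 + 18*y**2 - 40*y + 328)/(y**5 + 8*y**4 + 15*y**3 + 12*y**2 + 44*y - 80)) dy by partial fractions, (-3*y**4 - 3*y**3 + 18*y**2 - 40*y + 328)/(y**5 + 8*y**4 + 15*y**3 + 12*y**2 + 44*y - 80) = -4/(y**2 + 4) - 3/(y + 5) - 2/(y + 4) + 2/(y - 1): now 5*y**2*log(y)/2 - 5*y**2/4 - log(y - 5) + 5*log(y - 2) + ∫(2/(y - 1)) dy + ∫(-2/(y + 4)) dy + ∫(-3/(y + 5)) dy + ∫(-4/(y**2 + 4)) dy.
Step 8. Evaluate the standard form [assuming y > -5]: now 5*y**2*log(y)/2 - 5*y**2/4 - log(y - 5) + 5*log(y - 2) - 3*log(y + 5) + ∫(2/(y - 1)) dy + ∫(-2/(y + 4)) dy + ∫(-4/(y**2 + 4)) dy.
Step 9. Evaluate the standard form [assuming y > -4]: now 5*y**2*log(y)/2 - 5*y**2/4 - log(y - 5) + 5*log(y - 2) - 2*log(y + 4) - 3*log(y + 5) + ∫(2/(y - 1)) dy + ∫(-4/(y**2 + 4)) dy.
Step 10. Evaluate the standard form [assuming y > 1]: now 5*y**2*log(y)/2 - 5*y**2/4 - log(y - 5) + 5*log(y - 2) + 2*log(y - 1) - 2*log(y + 4) - 3*log(y + 5) + ∫(-4/(y**2 + 4)) dy.
Step 11. Evaluate the standard form: now 5*y**2*log(y)/2 - 5*y**2/4 - log(y - 5) + 5*log(y - 2) + 2*log(y - 1) - 2*log(y + 4) - 3*log(y + 5) - 2*atan(y/2).
Answer: 5*y**2*log(y)/2 - 5*y**2/4 - log(y - 5) + 5*log(y - 2) + 2*log(y - 1) - 2*log(y + 4) - 3*log(y + 5) - 2*atan(y/2).


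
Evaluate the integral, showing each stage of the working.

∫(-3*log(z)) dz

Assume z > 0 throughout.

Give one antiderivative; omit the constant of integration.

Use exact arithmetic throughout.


Step 1. Integrate ∫(-3*log(z)) dz by parts with u = log(z), dv = (-3) dz, so v = -3*z [assuming z > 0]: now -3*z*log(z) + ∫(3) dz.
Step 2. Evaluate the standard form: now -3*z*log(z) + 3*z.
Answer: -3*z*log(z) + 3*z.


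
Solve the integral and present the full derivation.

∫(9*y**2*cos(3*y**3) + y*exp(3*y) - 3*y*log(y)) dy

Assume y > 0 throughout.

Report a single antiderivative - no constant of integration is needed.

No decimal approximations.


Step 1. Rewrite: now ∫(y*exp(3*y)) dy + ∫(-3*y*log(y)) dy + ∫(9*y**2*cos(3*y**3)) dy.
Step 2. Integrate ∫(-3*y*log(y)) dy by parts with u = log(y), dv = (-3*y) dy, so v = -3*y**2/2 [assuming y > 0]: now -3*y**2*log(y)/2 + ∫(3*y/2) dy + ∫(y*exp(3*y)) dy + ∫(9*y**2*cos(3*y**3)) dy.
Step 3. Evaluate the standard form: now -3*y**2*log(y)/2 + 3*y**2/4 + ∫(y*exp(3*y)) dy + ∫(9*y**2*cos(3*y**3)) dy.
Step 4. Substitute u = y**3, turning ∫(9*y**2*cos(3*y**3)) dy into ∫(3*cos(3*u)) du: now -3*y**2*log(y)/2 + 3*y**2/4 + ∫(y*exp(3*y)) dy + ∫(3*cos(3*u)) du.
Step 5. Evaluate the standard form: now -3*y**2*log(y)/2 + 3*y**2/4 + sin(3*u) + ∫(y*exp(3*y)) dy.
Step 6. Substitute back u = y**3: now -3*y**2*log(y)/2 + 3*y**2/4 + sin(3*y**3) + ∫(y*exp(3*y)) dy.
Step 7. Integrate ∫(y*exp(3*y)) dy by parts with u = y, dv = (exp(3*y)) dy, so v = exp(3*y)/3: now -3*y**2*log(y)/2 + 3*y**2/4 + y*exp(3*y)/3 + sin(3*y**3) + ∫(-exp(3*y)/3) dy.
Step 8. Evaluate the standard form: now -3*y**2*log(y)/2 + 3*y**2/4 + y*exp(3*y)/3 - exp(3*y)/9 + sin(3*y**3).
Answer: -3*y**2*log(y)/2 + 3*y**2/4 + y*exp(3*y)/3 - exp(3*y)/9 + sin(3*y**3).


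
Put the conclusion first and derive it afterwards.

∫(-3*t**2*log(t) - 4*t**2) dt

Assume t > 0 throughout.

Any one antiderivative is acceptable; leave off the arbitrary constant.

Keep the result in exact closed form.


The answer is -t**3*log(t) - t**3.
Step 1. Rewrite: now ∫(-4*t**2) dt + ∫(-3*t**2*log(t)) dt.
Step 2. Integrate ∫(-3*t**2*log(t)) dt by parts with u = log(t), dv = (-3*t**2) dt, so v = -t**3 [assuming t > 0]: now -t**3*log(t) + ∫(-4*t**2) dt + ∫(t**2) dt.
Step 3. Evaluate the standard form: now -t**3*log(t) + t**3/3 + ∫(-4*t**2) dt.
Step 4. Evaluate the standard form: now -t**3*log(t) - t**3.
Answer: -t**3*log(t) - t**3.


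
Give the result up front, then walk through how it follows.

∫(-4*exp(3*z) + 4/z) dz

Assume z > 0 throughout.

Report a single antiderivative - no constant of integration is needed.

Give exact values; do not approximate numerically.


The answer is -4*exp(3*z)/3 + 4*log(z).
Step 1. Rewrite: now ∫(4/z) dz + ∫(-4*exp(3*z)) dz.
Step 2. Evaluate the standard form: now -4*exp(3*z)/3 + ∫(4/z) dz.
Step 3. Evaluate the standard form [assuming z > 0]: now -4*exp(3*z)/3 + 4*log(z).
Answer: -4*exp(3*z)/3 + 4*log(z).


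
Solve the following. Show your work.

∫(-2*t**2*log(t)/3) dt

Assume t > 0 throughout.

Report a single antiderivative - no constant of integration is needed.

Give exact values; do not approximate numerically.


Step 1. Integrate ∫(-2*t**2*log(t)/3) dt by parts with u = log(t), dv = (-2*t**2/3) dt, so v = -2*t**3/9 [assuming t > 0]: now -2*t**3*log(t)/9 + ∫(2*t**2/9) dt.
Step 2. Evaluate the standard form: now -2*t**3*log(t)/9 + 2*t**3/27.
Answer: -2*t**3*log(t)/9 + 2*t**3/27.


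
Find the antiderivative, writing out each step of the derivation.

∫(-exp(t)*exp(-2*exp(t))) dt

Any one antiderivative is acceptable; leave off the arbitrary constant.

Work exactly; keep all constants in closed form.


Step 1. Substitute u = exp(t), turning ∫(-exp(t)*exp(-2*exp(t))) dt into ∫(-exp(-2*u)) du: now ∫(-exp(-2*u)) du.
Step 2. Evaluate the standard form: now exp(-2*u)/2.
Step 3. Substitute back u = exp(t): now exp(-2*exp(t))/2.
Answer: exp(-2*exp(t))/2.


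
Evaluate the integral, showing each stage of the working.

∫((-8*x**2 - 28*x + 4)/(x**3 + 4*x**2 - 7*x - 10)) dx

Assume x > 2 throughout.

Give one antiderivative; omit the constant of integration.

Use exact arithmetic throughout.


Step 1. Decompose ∫((-8*x**2 - 28*x + 4)/(x**3 + 4*x**2 - 7*x - 10)) dx by partial fractions, (-8*x**2 - 28*x + 4)/(x**3 + 4*x**2 - 7*x - 10) = -2/(x + 5) - 2/(x + 1) - 4/(x - 2): now ∫(-4/(x - 2)) dx + ∫(-2/(x + 1)) dx + ∫(-2/(x + 5)) dx.
Step 2. Evaluate the standard form [assuming x > 2]: now -4*log(x - 2) + ∫(-2/(x + 1)) dx + ∫(-2/(x + 5)) dx.
Step 3. Evaluate the standard form [assuming x > -1]: now -4*log(x - 2) - 2*log(x + 1) + ∫(-2/(x + 5)) dx.
Step 4. Evaluate the standard form [assuming x > -5]: now -4*log(x - 2) - 2*log(x + 1) - 2*log(x + 5).
Answer: -4*log(x - 2) - 2*log(x + 1) - 2*log(x + 5).


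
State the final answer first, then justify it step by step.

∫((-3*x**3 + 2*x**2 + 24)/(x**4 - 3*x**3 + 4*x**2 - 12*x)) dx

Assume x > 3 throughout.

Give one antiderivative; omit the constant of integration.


The answer is -2*log(x) - log(x - 3) - 2*atan(x/2).
Step 1. Decompose ∫((-3*x**3 + 2*x**2 + 24)/(x**4 - 3*x**3 + 4*x**2 - 12*x)) dx by partial fractions, (-3*x**3 + 2*x**2 + 24)/(x**4 - 3*x**3 + 4*x**2 - 12*x) = -4/(x**2 + 4) - 1/(x - 3) - 2/x: now ∫(-2/x) dx + ∫(-1/(x - 3)) dx + ∫(-4/(x**2 + 4)) dx.
Step 2. Evaluate the standard form [assuming x > 0]: now -2*log(x) + ∫(-1/(x - 3)) dx + ∫(-4/(x**2 + 4)) dx.
Step 3. Evaluate the standard form [assuming x > 3]: now -2*log(x) - log(x - 3) + ∫(-4/(x**2 + 4)) dx.
Step 4. Evaluate the standard form: now -2*log(x) - log(x - 3) - 2*atan(x/2).
Answer: -2*log(x) - log(x - 3) - 2*atan(x/2).


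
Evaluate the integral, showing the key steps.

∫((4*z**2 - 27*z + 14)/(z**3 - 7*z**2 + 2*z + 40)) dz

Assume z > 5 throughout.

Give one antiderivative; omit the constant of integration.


Step 1. Decompose ∫((4*z**2 - 27*z + 14)/(z**3 - 7*z**2 + 2*z + 40)) dz by partial fractions, (4*z**2 - 27*z + 14)/(z**3 - 7*z**2 + 2*z + 40) = 2/(z + 2) + 5/(z - 4) - 3/(z - 5): now ∫(-3/(z - 5)) dz + ∫(5/(z - 4)) dz + ∫(2/(z + 2)) dz.
Step 2. Evaluate the standard form [assuming z > 4]: now 5*log(z - 4) + ∫(-3/(z - 5)) dz + ∫(2/(z + 2)) dz.
Step 3. Evaluate the standard form [assuming z > 5]: now -3*log(z - 5) + 5*log(z - 4) + ∫(2/(z + 2)) dz.
Step 4. Evaluate the standard form [assuming z > -2]: now -3*log(z - 5) + 5*log(z - 4) + 2*log(z + 2).
Answer: -3*log(z - 5) + 5*log(z - 4) + 2*log(z + 2).


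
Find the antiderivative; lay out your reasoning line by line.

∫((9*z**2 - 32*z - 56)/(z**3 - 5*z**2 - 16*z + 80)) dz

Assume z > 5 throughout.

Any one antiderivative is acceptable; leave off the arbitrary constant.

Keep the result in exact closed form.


Step 1. Decompose ∫((9*z**2 - 32*z - 56)/(z**3 - 5*z**2 - 16*z + 80)) dz by partial fractions, (9*z**2 - 32*z - 56)/(z**3 - 5*z**2 - 16*z + 80) = 3/(z + 4) + 5/(z - 4) + 1/(z - 5): now ∫(1/(z - 5)) dz + ∫(5/(z - 4)) dz + ∫(3/(z + 4)) dz.
Step 2. Evaluate the standard form [assuming z > 4]: now 5*log(z - 4) + ∫(1/(z - 5)) dz + ∫(3/(z + 4)) dz.
Step 3. Evaluate the standard form [assuming z > -4]: now 5*log(z - 4) + 3*log(z + 4) + ∫(1/(z - 5)) dz.
Step 4. Evaluate the standard form [assuming z > 5]: now log(z - 5) + 5*log(z - 4) + 3*log(z + 4).
Answer: log(z - 5) + 5*log(z - 4) + 3*log(z + 4).


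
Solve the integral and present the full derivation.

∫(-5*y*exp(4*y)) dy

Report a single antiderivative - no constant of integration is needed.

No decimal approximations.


Step 1. Integrate ∫(-5*y*exp(4*y)) dy by parts with u = y, dv = (-5*exp(4*y)) dy, so v = -5*exp(4*y)/4: now -5*y*exp(4*y)/4 + ∫(5*exp(4*y)/4) dy.
Step 2. Evaluate the standard form: now -5*y*exp(4*y)/4 + 5*exp(4*y)/16.
Answer: -5*y*exp(4*y)/4 + 5*exp(4*y)/16.


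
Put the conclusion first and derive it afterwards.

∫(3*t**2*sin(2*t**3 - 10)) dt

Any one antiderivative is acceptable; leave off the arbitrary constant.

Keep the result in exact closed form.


The answer is -cos(2*t**3 - 10)/2.
Step 1. Substitute u = t**3 - 5, turning ∫(3*t**2*sin(2*t**3 - 10)) dt into ∫(sin(2*u)) du: now ∫(sin(2*u)) du.
Step 2. Evaluate the standard form: now -cos(2*u)/2.
Step 3. Substitute back u = t**3 - 5: now -cos(2*t**3 - 10)/2.
Answer: -cos(2*t**3 - 10)/2.


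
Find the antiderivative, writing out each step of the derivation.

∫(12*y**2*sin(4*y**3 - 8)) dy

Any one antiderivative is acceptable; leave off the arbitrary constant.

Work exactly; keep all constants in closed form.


Step 1. Substitute u = y**3 - 2, turning ∫(12*y**2*sin(4*y**3 - 8)) dy into ∫(4*sin(4*u)) du: now ∫(4*sin(4*u)) du.
Step 2. Evaluate the standard form: now -cos(4*u).
Step 3. Substitute back u = y**3 - 2: now -cos(4*y**3 - 8).
Answer: -cos(4*y**3 - 8).


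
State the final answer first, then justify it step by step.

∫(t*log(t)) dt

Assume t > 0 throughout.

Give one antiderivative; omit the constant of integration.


The answer is t**2*log(t)/2 - t**2/4.
Step 1. Integrate ∫(t*log(t)) dt by parts with u = log(t), dv = (t) dt, so v = t**2/2 [assuming t > 0]: now t**2*log(t)/2 + ∫(-t/2) dt.
Step 2. Evaluate the standard form: now t**2*log(t)/2 - t**2/4.
Answer: t**2*log(t)/2 - t**2/4.


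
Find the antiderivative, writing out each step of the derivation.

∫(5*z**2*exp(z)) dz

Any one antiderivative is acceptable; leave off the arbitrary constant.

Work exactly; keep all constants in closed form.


Step 1. Integrate ∫(5*z**2*exp(z)) dz by parts with u = z**2, dv = (5*exp(z)) dz, so v = 5*exp(z): now 5*z**2*exp(z) + ∫(-10*z*exp(z)) dz.
Step 2. Integrate ∫(-10*z*exp(z)) dz by parts with u = z, dv = (-10*exp(z)) dz, so v = -10*exp(z): now 5*z**2*exp(z) - 10*z*exp(z) + ∫(10*exp(z)) dz.
Step 3. Evaluate the standard form: now 5*z**2*exp(z) - 10*z*exp(z) + 10*exp(z).
Answer: 5*z**2*exp(z) - 10*z*exp(z) + 10*exp(z).


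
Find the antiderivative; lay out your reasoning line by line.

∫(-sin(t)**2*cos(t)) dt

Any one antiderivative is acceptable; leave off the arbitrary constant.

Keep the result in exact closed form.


Step 1. Substitute u = sin(t), turning ∫(-sin(t)**2*cos(t)) dt into ∫(-u**2) du: now ∫(-u**2) du.
Step 2. Evaluate the standard form: now -u**3/3.
Step 3. Substitute back u = sin(t): now -sin(t)**3/3.
Answer: -sin(t)**3/3.


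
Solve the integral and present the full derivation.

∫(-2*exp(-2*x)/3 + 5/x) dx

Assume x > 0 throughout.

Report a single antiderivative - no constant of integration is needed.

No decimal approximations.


Step 1. Rewrite: now ∫(5/x) dx + ∫(-2*exp(-2*x)/3) dx.
Step 2. Evaluate the standard form [assuming x > 0]: now 5*log(x) + ∫(-2*exp(-2*x)/3) dx.
Step 3. Evaluate the standard form: now 5*log(x) + exp(-2*x)/3.
Answer: 5*log(x) + exp(-2*x)/3.


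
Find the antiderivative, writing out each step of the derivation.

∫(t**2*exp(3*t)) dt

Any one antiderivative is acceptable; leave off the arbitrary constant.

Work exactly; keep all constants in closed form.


Step 1. Integrate ∫(t**2*exp(3*t)) dt by parts with u = t**2, dv = (exp(3*t)) dt, so v = exp(3*t)/3: now t**2*exp(3*t)/3 + ∫(-2*t*exp(3*t)/3) dt.
Step 2. Integrate ∫(-2*t*exp(3*t)/3) dt by parts with u = t, dv = (-2*exp(3*t)/3) dt, so v = -2*exp(3*t)/9: now t**2*exp(3*t)/3 - 2*t*exp(3*t)/9 + ∫(2*exp(3*t)/9) dt.
Step 3. Evaluate the standard form: now t**2*exp(3*t)/3 - 2*t*exp(3*t)/9 + 2*exp(3*t)/27.
Answer: t**2*exp(3*t)/3 - 2*t*exp(3*t)/9 + 2*exp(3*t)/27.


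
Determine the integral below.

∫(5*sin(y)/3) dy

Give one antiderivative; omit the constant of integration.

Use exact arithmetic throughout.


Answer: -5*cos(y)/3.


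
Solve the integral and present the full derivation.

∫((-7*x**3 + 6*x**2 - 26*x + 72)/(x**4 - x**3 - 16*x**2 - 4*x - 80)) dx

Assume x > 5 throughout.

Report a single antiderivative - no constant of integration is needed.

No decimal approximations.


Step 1. Decompose ∫((-7*x**3 + 6*x**2 - 26*x + 72)/(x**4 - x**3 - 16*x**2 - 4*x - 80)) dx by partial fractions, (-7*x**3 + 6*x**2 - 26*x + 72)/(x**4 - x**3 - 16*x**2 - 4*x - 80) = -2/(x**2 + 4) - 4/(x + 4) - 3/(x - 5): now ∫(-3/(x - 5)) dx + ∫(-4/(x + 4)) dx + ∫(-2/(x**2 + 4)) dx.
Step 2. Evaluate the standard form [assuming x > -4]: now -4*log(x + 4) + ∫(-3/(x - 5)) dx + ∫(-2/(x**2 + 4)) dx.
Step 3. Evaluate the standard form [assuming x > 5]: now -3*log(x - 5) - 4*log(x + 4) + ∫(-2/(x**2 + 4)) dx.
Step 4. Evaluate the standard form: now -3*log(x - 5) - 4*log(x + 4) - atan(x/2).
Answer: -3*log(x - 5) - 4*log(x + 4) - atan(x/2).


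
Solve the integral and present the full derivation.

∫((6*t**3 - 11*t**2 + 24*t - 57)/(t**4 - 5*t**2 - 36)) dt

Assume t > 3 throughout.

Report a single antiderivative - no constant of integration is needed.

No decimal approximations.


Step 1. Decompose ∫((6*t**3 - 11*t**2 + 24*t - 57)/(t**4 - 5*t**2 - 36)) dt by partial fractions, (6*t**3 - 11*t**2 + 24*t - 57)/(t**4 - 5*t**2 - 36) = 1/(t**2 + 4) + 5/(t + 3) + 1/(t - 3): now ∫(1/(t - 3)) dt + ∫(5/(t + 3)) dt + ∫(1/(t**2 + 4)) dt.
Step 2. Evaluate the standard form [assuming t > -3]: now 5*log(t + 3) + ∫(1/(t - 3)) dt + ∫(1/(t**2 + 4)) dt.
Step 3. Evaluate the standard form [assuming t > 3]: now log(t - 3) + 5*log(t + 3) + ∫(1/(t**2 + 4)) dt.
Step 4. Evaluate the standard form: now log(t - 3) + 5*log(t + 3) + atan(t/2)/2.
Answer: log(t - 3) + 5*log(t + 3) + atan(t/2)/2.
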